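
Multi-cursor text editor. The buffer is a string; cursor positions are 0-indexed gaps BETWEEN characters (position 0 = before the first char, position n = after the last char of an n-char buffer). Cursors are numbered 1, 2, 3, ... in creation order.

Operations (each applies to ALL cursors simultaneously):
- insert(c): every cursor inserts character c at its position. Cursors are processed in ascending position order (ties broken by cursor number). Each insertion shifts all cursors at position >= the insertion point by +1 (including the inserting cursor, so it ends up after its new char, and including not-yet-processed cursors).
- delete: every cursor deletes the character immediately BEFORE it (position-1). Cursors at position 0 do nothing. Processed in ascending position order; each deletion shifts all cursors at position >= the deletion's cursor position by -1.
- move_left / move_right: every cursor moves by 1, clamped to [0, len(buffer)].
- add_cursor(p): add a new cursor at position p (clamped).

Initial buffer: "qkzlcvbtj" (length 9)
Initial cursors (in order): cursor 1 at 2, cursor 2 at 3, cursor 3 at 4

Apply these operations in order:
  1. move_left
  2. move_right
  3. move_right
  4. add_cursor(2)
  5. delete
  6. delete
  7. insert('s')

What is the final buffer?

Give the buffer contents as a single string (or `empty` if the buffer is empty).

After op 1 (move_left): buffer="qkzlcvbtj" (len 9), cursors c1@1 c2@2 c3@3, authorship .........
After op 2 (move_right): buffer="qkzlcvbtj" (len 9), cursors c1@2 c2@3 c3@4, authorship .........
After op 3 (move_right): buffer="qkzlcvbtj" (len 9), cursors c1@3 c2@4 c3@5, authorship .........
After op 4 (add_cursor(2)): buffer="qkzlcvbtj" (len 9), cursors c4@2 c1@3 c2@4 c3@5, authorship .........
After op 5 (delete): buffer="qvbtj" (len 5), cursors c1@1 c2@1 c3@1 c4@1, authorship .....
After op 6 (delete): buffer="vbtj" (len 4), cursors c1@0 c2@0 c3@0 c4@0, authorship ....
After op 7 (insert('s')): buffer="ssssvbtj" (len 8), cursors c1@4 c2@4 c3@4 c4@4, authorship 1234....

Answer: ssssvbtj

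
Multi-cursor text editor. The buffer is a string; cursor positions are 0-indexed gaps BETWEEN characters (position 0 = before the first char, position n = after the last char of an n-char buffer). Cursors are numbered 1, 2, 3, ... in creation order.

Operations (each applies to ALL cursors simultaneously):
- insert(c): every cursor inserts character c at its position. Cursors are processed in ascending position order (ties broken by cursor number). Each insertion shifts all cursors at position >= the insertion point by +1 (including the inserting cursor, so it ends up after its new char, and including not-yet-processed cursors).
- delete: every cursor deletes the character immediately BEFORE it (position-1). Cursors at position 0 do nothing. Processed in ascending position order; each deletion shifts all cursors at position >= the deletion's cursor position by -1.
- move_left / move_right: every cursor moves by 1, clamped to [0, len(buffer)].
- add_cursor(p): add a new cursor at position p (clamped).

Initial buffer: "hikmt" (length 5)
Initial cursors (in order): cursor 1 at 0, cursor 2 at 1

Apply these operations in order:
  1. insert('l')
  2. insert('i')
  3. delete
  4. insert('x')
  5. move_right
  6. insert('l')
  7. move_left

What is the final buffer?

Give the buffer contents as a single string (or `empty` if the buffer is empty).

Answer: lxhllxilkmt

Derivation:
After op 1 (insert('l')): buffer="lhlikmt" (len 7), cursors c1@1 c2@3, authorship 1.2....
After op 2 (insert('i')): buffer="lihliikmt" (len 9), cursors c1@2 c2@5, authorship 11.22....
After op 3 (delete): buffer="lhlikmt" (len 7), cursors c1@1 c2@3, authorship 1.2....
After op 4 (insert('x')): buffer="lxhlxikmt" (len 9), cursors c1@2 c2@5, authorship 11.22....
After op 5 (move_right): buffer="lxhlxikmt" (len 9), cursors c1@3 c2@6, authorship 11.22....
After op 6 (insert('l')): buffer="lxhllxilkmt" (len 11), cursors c1@4 c2@8, authorship 11.122.2...
After op 7 (move_left): buffer="lxhllxilkmt" (len 11), cursors c1@3 c2@7, authorship 11.122.2...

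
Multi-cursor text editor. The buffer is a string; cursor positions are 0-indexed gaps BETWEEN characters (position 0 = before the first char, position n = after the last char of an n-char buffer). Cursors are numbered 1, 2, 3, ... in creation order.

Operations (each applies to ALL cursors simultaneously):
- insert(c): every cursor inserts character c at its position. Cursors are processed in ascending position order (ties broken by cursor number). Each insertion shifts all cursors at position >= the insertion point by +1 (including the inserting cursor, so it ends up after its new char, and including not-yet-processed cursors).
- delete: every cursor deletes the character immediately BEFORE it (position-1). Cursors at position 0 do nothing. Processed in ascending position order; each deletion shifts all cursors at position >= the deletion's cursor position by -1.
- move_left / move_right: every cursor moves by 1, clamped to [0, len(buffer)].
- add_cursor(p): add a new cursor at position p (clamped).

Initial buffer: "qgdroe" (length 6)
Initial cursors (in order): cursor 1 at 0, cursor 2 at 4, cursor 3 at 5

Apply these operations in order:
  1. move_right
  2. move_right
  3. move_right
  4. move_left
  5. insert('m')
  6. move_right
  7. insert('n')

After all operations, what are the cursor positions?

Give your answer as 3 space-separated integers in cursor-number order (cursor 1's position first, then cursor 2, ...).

After op 1 (move_right): buffer="qgdroe" (len 6), cursors c1@1 c2@5 c3@6, authorship ......
After op 2 (move_right): buffer="qgdroe" (len 6), cursors c1@2 c2@6 c3@6, authorship ......
After op 3 (move_right): buffer="qgdroe" (len 6), cursors c1@3 c2@6 c3@6, authorship ......
After op 4 (move_left): buffer="qgdroe" (len 6), cursors c1@2 c2@5 c3@5, authorship ......
After op 5 (insert('m')): buffer="qgmdromme" (len 9), cursors c1@3 c2@8 c3@8, authorship ..1...23.
After op 6 (move_right): buffer="qgmdromme" (len 9), cursors c1@4 c2@9 c3@9, authorship ..1...23.
After op 7 (insert('n')): buffer="qgmdnrommenn" (len 12), cursors c1@5 c2@12 c3@12, authorship ..1.1..23.23

Answer: 5 12 12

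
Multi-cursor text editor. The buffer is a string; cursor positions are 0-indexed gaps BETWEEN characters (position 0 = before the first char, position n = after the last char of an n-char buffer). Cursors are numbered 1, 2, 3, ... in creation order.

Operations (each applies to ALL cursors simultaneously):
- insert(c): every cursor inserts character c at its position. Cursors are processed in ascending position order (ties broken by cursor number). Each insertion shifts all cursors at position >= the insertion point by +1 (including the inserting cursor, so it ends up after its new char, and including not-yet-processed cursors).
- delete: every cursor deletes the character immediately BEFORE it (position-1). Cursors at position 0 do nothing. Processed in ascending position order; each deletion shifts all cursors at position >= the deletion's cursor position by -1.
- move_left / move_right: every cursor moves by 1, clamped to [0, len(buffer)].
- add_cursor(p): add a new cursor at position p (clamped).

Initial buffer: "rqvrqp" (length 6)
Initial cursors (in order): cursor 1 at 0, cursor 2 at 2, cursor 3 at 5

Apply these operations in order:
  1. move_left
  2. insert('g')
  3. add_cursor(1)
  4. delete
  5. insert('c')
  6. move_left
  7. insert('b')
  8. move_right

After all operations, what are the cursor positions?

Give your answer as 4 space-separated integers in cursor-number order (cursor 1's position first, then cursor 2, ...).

Answer: 4 7 12 4

Derivation:
After op 1 (move_left): buffer="rqvrqp" (len 6), cursors c1@0 c2@1 c3@4, authorship ......
After op 2 (insert('g')): buffer="grgqvrgqp" (len 9), cursors c1@1 c2@3 c3@7, authorship 1.2...3..
After op 3 (add_cursor(1)): buffer="grgqvrgqp" (len 9), cursors c1@1 c4@1 c2@3 c3@7, authorship 1.2...3..
After op 4 (delete): buffer="rqvrqp" (len 6), cursors c1@0 c4@0 c2@1 c3@4, authorship ......
After op 5 (insert('c')): buffer="ccrcqvrcqp" (len 10), cursors c1@2 c4@2 c2@4 c3@8, authorship 14.2...3..
After op 6 (move_left): buffer="ccrcqvrcqp" (len 10), cursors c1@1 c4@1 c2@3 c3@7, authorship 14.2...3..
After op 7 (insert('b')): buffer="cbbcrbcqvrbcqp" (len 14), cursors c1@3 c4@3 c2@6 c3@11, authorship 1144.22...33..
After op 8 (move_right): buffer="cbbcrbcqvrbcqp" (len 14), cursors c1@4 c4@4 c2@7 c3@12, authorship 1144.22...33..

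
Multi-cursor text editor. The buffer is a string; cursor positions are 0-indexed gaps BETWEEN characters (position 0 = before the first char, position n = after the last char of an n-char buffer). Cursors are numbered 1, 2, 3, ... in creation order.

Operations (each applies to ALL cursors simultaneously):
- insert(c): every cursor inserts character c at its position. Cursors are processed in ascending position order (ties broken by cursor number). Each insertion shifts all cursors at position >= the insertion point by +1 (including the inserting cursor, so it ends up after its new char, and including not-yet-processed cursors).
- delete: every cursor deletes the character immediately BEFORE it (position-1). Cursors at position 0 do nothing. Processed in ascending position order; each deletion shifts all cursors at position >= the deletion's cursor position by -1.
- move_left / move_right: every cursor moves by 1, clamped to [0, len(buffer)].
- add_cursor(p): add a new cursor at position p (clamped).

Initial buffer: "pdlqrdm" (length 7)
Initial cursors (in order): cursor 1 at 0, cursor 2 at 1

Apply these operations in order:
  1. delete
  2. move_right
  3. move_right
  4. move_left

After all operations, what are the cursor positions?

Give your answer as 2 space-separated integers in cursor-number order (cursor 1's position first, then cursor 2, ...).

Answer: 1 1

Derivation:
After op 1 (delete): buffer="dlqrdm" (len 6), cursors c1@0 c2@0, authorship ......
After op 2 (move_right): buffer="dlqrdm" (len 6), cursors c1@1 c2@1, authorship ......
After op 3 (move_right): buffer="dlqrdm" (len 6), cursors c1@2 c2@2, authorship ......
After op 4 (move_left): buffer="dlqrdm" (len 6), cursors c1@1 c2@1, authorship ......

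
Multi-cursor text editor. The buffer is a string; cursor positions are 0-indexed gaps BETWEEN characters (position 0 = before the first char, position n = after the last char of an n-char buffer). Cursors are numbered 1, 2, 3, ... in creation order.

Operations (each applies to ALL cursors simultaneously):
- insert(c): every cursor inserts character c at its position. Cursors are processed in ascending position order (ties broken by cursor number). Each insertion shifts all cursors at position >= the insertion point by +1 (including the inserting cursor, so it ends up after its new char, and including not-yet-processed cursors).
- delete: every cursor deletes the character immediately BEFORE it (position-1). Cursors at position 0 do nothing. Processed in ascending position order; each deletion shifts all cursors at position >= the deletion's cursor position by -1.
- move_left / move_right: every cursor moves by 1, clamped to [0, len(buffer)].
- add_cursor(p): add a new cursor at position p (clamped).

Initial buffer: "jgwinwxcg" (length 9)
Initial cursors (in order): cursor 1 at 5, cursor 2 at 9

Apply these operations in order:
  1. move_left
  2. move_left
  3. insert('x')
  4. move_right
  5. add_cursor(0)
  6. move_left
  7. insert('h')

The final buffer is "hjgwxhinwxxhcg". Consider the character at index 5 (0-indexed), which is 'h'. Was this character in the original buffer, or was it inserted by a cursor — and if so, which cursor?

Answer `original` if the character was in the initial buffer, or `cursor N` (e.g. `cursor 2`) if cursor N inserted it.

Answer: cursor 1

Derivation:
After op 1 (move_left): buffer="jgwinwxcg" (len 9), cursors c1@4 c2@8, authorship .........
After op 2 (move_left): buffer="jgwinwxcg" (len 9), cursors c1@3 c2@7, authorship .........
After op 3 (insert('x')): buffer="jgwxinwxxcg" (len 11), cursors c1@4 c2@9, authorship ...1....2..
After op 4 (move_right): buffer="jgwxinwxxcg" (len 11), cursors c1@5 c2@10, authorship ...1....2..
After op 5 (add_cursor(0)): buffer="jgwxinwxxcg" (len 11), cursors c3@0 c1@5 c2@10, authorship ...1....2..
After op 6 (move_left): buffer="jgwxinwxxcg" (len 11), cursors c3@0 c1@4 c2@9, authorship ...1....2..
After op 7 (insert('h')): buffer="hjgwxhinwxxhcg" (len 14), cursors c3@1 c1@6 c2@12, authorship 3...11....22..
Authorship (.=original, N=cursor N): 3 . . . 1 1 . . . . 2 2 . .
Index 5: author = 1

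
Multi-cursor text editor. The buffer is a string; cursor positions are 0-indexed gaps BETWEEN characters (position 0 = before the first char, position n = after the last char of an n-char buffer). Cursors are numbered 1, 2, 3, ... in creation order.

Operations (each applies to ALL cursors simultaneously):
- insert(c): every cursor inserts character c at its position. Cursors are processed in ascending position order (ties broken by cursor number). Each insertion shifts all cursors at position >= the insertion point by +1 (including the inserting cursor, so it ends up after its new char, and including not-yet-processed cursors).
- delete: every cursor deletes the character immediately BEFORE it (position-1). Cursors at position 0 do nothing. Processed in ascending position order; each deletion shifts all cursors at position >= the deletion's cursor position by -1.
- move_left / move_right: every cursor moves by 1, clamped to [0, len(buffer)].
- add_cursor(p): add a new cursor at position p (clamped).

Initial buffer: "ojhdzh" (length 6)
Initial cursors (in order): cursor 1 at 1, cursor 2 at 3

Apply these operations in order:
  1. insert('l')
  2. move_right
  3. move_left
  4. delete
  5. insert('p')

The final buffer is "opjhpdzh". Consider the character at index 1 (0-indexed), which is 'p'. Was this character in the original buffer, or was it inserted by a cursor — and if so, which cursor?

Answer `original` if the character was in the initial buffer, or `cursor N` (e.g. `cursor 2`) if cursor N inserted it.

After op 1 (insert('l')): buffer="oljhldzh" (len 8), cursors c1@2 c2@5, authorship .1..2...
After op 2 (move_right): buffer="oljhldzh" (len 8), cursors c1@3 c2@6, authorship .1..2...
After op 3 (move_left): buffer="oljhldzh" (len 8), cursors c1@2 c2@5, authorship .1..2...
After op 4 (delete): buffer="ojhdzh" (len 6), cursors c1@1 c2@3, authorship ......
After op 5 (insert('p')): buffer="opjhpdzh" (len 8), cursors c1@2 c2@5, authorship .1..2...
Authorship (.=original, N=cursor N): . 1 . . 2 . . .
Index 1: author = 1

Answer: cursor 1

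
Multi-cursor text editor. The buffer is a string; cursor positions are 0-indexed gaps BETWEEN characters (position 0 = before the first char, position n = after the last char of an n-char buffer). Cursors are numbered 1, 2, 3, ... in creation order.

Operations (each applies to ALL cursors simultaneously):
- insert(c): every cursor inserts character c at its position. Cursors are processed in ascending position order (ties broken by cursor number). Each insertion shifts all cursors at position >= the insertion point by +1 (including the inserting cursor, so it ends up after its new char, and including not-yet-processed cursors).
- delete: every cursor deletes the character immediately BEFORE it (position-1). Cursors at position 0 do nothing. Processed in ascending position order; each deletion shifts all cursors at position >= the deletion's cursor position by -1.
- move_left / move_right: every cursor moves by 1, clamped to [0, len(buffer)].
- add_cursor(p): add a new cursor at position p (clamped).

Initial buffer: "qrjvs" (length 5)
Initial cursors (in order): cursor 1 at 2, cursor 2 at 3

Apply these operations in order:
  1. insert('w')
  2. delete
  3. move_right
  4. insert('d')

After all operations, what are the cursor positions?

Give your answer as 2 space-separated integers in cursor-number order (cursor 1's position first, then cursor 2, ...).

Answer: 4 6

Derivation:
After op 1 (insert('w')): buffer="qrwjwvs" (len 7), cursors c1@3 c2@5, authorship ..1.2..
After op 2 (delete): buffer="qrjvs" (len 5), cursors c1@2 c2@3, authorship .....
After op 3 (move_right): buffer="qrjvs" (len 5), cursors c1@3 c2@4, authorship .....
After op 4 (insert('d')): buffer="qrjdvds" (len 7), cursors c1@4 c2@6, authorship ...1.2.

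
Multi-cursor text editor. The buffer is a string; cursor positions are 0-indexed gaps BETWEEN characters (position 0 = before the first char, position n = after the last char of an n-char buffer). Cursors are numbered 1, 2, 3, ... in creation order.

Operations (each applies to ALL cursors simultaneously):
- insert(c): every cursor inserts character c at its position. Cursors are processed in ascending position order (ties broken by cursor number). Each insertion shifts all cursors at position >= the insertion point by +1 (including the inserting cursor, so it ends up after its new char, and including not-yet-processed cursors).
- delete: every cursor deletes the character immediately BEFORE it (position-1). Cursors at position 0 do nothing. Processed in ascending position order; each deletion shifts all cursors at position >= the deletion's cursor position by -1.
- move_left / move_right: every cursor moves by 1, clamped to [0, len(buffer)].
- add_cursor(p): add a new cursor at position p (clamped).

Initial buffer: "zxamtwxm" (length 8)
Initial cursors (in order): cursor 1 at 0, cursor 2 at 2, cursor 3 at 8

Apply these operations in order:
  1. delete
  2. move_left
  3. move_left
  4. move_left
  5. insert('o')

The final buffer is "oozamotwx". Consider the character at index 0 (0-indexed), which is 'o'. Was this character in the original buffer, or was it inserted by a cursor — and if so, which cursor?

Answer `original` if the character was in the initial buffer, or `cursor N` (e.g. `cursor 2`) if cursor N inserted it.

After op 1 (delete): buffer="zamtwx" (len 6), cursors c1@0 c2@1 c3@6, authorship ......
After op 2 (move_left): buffer="zamtwx" (len 6), cursors c1@0 c2@0 c3@5, authorship ......
After op 3 (move_left): buffer="zamtwx" (len 6), cursors c1@0 c2@0 c3@4, authorship ......
After op 4 (move_left): buffer="zamtwx" (len 6), cursors c1@0 c2@0 c3@3, authorship ......
After op 5 (insert('o')): buffer="oozamotwx" (len 9), cursors c1@2 c2@2 c3@6, authorship 12...3...
Authorship (.=original, N=cursor N): 1 2 . . . 3 . . .
Index 0: author = 1

Answer: cursor 1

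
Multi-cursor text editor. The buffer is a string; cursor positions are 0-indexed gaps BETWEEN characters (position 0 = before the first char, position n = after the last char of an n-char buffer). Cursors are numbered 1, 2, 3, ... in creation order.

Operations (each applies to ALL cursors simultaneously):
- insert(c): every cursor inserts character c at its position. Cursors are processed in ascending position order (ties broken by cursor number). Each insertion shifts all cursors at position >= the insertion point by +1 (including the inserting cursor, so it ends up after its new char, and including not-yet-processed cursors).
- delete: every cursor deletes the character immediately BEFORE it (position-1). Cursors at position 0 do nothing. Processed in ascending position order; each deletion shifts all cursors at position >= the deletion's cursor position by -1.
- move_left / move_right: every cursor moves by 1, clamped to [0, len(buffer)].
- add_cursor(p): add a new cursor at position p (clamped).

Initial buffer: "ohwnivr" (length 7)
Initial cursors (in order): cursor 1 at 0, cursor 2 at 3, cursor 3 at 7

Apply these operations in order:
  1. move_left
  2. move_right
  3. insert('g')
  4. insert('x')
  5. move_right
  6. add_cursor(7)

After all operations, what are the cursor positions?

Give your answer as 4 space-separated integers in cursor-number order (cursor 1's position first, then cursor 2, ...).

Answer: 4 8 13 7

Derivation:
After op 1 (move_left): buffer="ohwnivr" (len 7), cursors c1@0 c2@2 c3@6, authorship .......
After op 2 (move_right): buffer="ohwnivr" (len 7), cursors c1@1 c2@3 c3@7, authorship .......
After op 3 (insert('g')): buffer="oghwgnivrg" (len 10), cursors c1@2 c2@5 c3@10, authorship .1..2....3
After op 4 (insert('x')): buffer="ogxhwgxnivrgx" (len 13), cursors c1@3 c2@7 c3@13, authorship .11..22....33
After op 5 (move_right): buffer="ogxhwgxnivrgx" (len 13), cursors c1@4 c2@8 c3@13, authorship .11..22....33
After op 6 (add_cursor(7)): buffer="ogxhwgxnivrgx" (len 13), cursors c1@4 c4@7 c2@8 c3@13, authorship .11..22....33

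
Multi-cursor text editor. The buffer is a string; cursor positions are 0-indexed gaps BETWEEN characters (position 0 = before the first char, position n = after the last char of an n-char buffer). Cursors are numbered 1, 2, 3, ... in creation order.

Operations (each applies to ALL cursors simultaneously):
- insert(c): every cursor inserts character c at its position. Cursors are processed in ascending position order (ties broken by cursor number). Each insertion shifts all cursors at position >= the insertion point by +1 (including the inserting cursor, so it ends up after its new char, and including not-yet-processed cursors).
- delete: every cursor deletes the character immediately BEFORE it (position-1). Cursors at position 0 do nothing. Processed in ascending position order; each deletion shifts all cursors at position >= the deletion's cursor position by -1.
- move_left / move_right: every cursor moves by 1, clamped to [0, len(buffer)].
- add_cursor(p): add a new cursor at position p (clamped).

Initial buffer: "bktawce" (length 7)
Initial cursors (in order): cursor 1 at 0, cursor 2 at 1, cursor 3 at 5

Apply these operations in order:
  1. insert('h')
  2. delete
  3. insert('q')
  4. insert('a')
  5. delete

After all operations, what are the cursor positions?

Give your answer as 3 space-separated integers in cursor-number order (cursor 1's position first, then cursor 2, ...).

Answer: 1 3 8

Derivation:
After op 1 (insert('h')): buffer="hbhktawhce" (len 10), cursors c1@1 c2@3 c3@8, authorship 1.2....3..
After op 2 (delete): buffer="bktawce" (len 7), cursors c1@0 c2@1 c3@5, authorship .......
After op 3 (insert('q')): buffer="qbqktawqce" (len 10), cursors c1@1 c2@3 c3@8, authorship 1.2....3..
After op 4 (insert('a')): buffer="qabqaktawqace" (len 13), cursors c1@2 c2@5 c3@11, authorship 11.22....33..
After op 5 (delete): buffer="qbqktawqce" (len 10), cursors c1@1 c2@3 c3@8, authorship 1.2....3..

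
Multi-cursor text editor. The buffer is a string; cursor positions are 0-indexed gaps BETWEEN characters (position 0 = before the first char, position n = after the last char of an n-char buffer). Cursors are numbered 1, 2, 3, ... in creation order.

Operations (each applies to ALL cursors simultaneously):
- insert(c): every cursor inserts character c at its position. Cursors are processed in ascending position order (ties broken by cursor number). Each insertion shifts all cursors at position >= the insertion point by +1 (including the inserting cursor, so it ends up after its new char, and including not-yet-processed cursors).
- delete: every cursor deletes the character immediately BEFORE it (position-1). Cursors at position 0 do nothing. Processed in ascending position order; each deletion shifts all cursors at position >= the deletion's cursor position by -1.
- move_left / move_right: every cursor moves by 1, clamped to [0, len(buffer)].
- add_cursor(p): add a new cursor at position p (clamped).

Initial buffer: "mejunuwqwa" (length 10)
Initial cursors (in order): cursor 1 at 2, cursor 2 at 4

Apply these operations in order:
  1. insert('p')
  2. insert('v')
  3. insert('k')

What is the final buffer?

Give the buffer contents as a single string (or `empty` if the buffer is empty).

Answer: mepvkjupvknuwqwa

Derivation:
After op 1 (insert('p')): buffer="mepjupnuwqwa" (len 12), cursors c1@3 c2@6, authorship ..1..2......
After op 2 (insert('v')): buffer="mepvjupvnuwqwa" (len 14), cursors c1@4 c2@8, authorship ..11..22......
After op 3 (insert('k')): buffer="mepvkjupvknuwqwa" (len 16), cursors c1@5 c2@10, authorship ..111..222......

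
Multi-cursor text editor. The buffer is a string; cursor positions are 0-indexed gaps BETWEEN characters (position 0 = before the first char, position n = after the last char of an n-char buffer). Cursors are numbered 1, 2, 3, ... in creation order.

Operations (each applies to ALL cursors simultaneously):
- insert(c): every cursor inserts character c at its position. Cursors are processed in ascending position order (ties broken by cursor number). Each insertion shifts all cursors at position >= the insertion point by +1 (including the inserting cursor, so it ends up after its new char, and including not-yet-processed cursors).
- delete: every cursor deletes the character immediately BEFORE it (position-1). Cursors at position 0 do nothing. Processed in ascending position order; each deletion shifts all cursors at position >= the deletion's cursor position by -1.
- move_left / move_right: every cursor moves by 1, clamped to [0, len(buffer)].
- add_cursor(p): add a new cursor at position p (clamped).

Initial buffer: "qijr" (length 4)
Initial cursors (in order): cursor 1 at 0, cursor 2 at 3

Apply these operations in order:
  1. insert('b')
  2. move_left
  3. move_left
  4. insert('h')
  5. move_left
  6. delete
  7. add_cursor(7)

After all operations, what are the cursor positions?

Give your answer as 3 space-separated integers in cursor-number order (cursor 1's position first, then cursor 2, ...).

Answer: 0 3 7

Derivation:
After op 1 (insert('b')): buffer="bqijbr" (len 6), cursors c1@1 c2@5, authorship 1...2.
After op 2 (move_left): buffer="bqijbr" (len 6), cursors c1@0 c2@4, authorship 1...2.
After op 3 (move_left): buffer="bqijbr" (len 6), cursors c1@0 c2@3, authorship 1...2.
After op 4 (insert('h')): buffer="hbqihjbr" (len 8), cursors c1@1 c2@5, authorship 11..2.2.
After op 5 (move_left): buffer="hbqihjbr" (len 8), cursors c1@0 c2@4, authorship 11..2.2.
After op 6 (delete): buffer="hbqhjbr" (len 7), cursors c1@0 c2@3, authorship 11.2.2.
After op 7 (add_cursor(7)): buffer="hbqhjbr" (len 7), cursors c1@0 c2@3 c3@7, authorship 11.2.2.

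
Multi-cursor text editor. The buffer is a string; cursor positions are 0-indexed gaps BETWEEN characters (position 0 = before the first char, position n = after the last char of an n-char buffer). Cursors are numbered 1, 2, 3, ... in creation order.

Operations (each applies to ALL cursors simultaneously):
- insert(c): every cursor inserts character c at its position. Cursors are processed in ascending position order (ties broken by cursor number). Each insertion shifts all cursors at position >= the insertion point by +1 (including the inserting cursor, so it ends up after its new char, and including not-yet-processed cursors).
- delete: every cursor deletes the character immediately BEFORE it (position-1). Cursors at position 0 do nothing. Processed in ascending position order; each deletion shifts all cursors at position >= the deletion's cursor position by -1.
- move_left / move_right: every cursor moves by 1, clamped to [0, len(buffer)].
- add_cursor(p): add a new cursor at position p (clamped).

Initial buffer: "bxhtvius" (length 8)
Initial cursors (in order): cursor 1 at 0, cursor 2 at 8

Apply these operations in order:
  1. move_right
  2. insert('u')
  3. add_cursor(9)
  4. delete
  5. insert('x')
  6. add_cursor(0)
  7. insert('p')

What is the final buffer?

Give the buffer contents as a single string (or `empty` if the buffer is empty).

Answer: pbxpxhtviuxxpp

Derivation:
After op 1 (move_right): buffer="bxhtvius" (len 8), cursors c1@1 c2@8, authorship ........
After op 2 (insert('u')): buffer="buxhtviusu" (len 10), cursors c1@2 c2@10, authorship .1.......2
After op 3 (add_cursor(9)): buffer="buxhtviusu" (len 10), cursors c1@2 c3@9 c2@10, authorship .1.......2
After op 4 (delete): buffer="bxhtviu" (len 7), cursors c1@1 c2@7 c3@7, authorship .......
After op 5 (insert('x')): buffer="bxxhtviuxx" (len 10), cursors c1@2 c2@10 c3@10, authorship .1......23
After op 6 (add_cursor(0)): buffer="bxxhtviuxx" (len 10), cursors c4@0 c1@2 c2@10 c3@10, authorship .1......23
After op 7 (insert('p')): buffer="pbxpxhtviuxxpp" (len 14), cursors c4@1 c1@4 c2@14 c3@14, authorship 4.11......2323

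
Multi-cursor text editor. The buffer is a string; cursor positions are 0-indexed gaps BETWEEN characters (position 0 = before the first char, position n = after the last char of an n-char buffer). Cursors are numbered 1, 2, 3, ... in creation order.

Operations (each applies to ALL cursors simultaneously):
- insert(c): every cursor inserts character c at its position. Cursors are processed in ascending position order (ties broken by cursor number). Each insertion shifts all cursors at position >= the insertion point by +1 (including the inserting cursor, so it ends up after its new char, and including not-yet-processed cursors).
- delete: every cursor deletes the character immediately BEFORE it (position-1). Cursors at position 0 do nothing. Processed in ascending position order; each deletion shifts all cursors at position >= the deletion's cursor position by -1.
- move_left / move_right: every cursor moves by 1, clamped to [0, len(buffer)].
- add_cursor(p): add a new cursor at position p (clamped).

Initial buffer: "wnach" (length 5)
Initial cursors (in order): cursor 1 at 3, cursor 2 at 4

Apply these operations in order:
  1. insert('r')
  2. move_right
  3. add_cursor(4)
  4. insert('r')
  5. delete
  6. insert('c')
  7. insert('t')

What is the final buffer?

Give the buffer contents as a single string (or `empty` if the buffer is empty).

After op 1 (insert('r')): buffer="wnarcrh" (len 7), cursors c1@4 c2@6, authorship ...1.2.
After op 2 (move_right): buffer="wnarcrh" (len 7), cursors c1@5 c2@7, authorship ...1.2.
After op 3 (add_cursor(4)): buffer="wnarcrh" (len 7), cursors c3@4 c1@5 c2@7, authorship ...1.2.
After op 4 (insert('r')): buffer="wnarrcrrhr" (len 10), cursors c3@5 c1@7 c2@10, authorship ...13.12.2
After op 5 (delete): buffer="wnarcrh" (len 7), cursors c3@4 c1@5 c2@7, authorship ...1.2.
After op 6 (insert('c')): buffer="wnarcccrhc" (len 10), cursors c3@5 c1@7 c2@10, authorship ...13.12.2
After op 7 (insert('t')): buffer="wnarctcctrhct" (len 13), cursors c3@6 c1@9 c2@13, authorship ...133.112.22

Answer: wnarctcctrhct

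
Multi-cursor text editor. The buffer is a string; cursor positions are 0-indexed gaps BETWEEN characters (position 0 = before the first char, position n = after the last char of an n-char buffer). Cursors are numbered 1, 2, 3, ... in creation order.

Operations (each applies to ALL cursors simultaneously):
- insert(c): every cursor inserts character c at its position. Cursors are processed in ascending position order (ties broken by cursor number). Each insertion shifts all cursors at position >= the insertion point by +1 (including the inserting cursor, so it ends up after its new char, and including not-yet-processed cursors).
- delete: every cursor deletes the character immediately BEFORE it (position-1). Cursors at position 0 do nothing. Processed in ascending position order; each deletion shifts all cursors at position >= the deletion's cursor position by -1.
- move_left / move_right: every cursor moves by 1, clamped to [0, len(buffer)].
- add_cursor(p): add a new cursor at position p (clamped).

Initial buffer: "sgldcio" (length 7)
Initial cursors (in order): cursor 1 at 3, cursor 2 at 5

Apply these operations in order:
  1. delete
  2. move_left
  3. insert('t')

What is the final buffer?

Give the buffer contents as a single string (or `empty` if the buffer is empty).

After op 1 (delete): buffer="sgdio" (len 5), cursors c1@2 c2@3, authorship .....
After op 2 (move_left): buffer="sgdio" (len 5), cursors c1@1 c2@2, authorship .....
After op 3 (insert('t')): buffer="stgtdio" (len 7), cursors c1@2 c2@4, authorship .1.2...

Answer: stgtdio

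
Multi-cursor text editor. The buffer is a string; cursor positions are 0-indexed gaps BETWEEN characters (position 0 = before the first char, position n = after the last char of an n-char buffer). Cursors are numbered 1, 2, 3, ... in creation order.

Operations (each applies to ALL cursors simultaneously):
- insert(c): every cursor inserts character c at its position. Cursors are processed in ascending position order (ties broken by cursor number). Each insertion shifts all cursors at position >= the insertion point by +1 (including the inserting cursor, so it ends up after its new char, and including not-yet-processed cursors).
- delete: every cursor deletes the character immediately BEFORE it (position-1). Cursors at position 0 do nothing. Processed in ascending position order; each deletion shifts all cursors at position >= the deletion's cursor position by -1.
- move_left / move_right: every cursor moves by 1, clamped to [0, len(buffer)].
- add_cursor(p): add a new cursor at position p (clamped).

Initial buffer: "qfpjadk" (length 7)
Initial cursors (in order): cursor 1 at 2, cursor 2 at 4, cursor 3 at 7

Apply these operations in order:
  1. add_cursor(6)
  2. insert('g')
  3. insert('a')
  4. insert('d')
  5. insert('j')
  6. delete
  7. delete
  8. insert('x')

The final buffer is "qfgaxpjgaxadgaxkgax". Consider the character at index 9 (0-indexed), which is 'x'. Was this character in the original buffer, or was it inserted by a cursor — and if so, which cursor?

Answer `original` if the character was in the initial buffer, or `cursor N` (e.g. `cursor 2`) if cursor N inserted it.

After op 1 (add_cursor(6)): buffer="qfpjadk" (len 7), cursors c1@2 c2@4 c4@6 c3@7, authorship .......
After op 2 (insert('g')): buffer="qfgpjgadgkg" (len 11), cursors c1@3 c2@6 c4@9 c3@11, authorship ..1..2..4.3
After op 3 (insert('a')): buffer="qfgapjgaadgakga" (len 15), cursors c1@4 c2@8 c4@12 c3@15, authorship ..11..22..44.33
After op 4 (insert('d')): buffer="qfgadpjgadadgadkgad" (len 19), cursors c1@5 c2@10 c4@15 c3@19, authorship ..111..222..444.333
After op 5 (insert('j')): buffer="qfgadjpjgadjadgadjkgadj" (len 23), cursors c1@6 c2@12 c4@18 c3@23, authorship ..1111..2222..4444.3333
After op 6 (delete): buffer="qfgadpjgadadgadkgad" (len 19), cursors c1@5 c2@10 c4@15 c3@19, authorship ..111..222..444.333
After op 7 (delete): buffer="qfgapjgaadgakga" (len 15), cursors c1@4 c2@8 c4@12 c3@15, authorship ..11..22..44.33
After op 8 (insert('x')): buffer="qfgaxpjgaxadgaxkgax" (len 19), cursors c1@5 c2@10 c4@15 c3@19, authorship ..111..222..444.333
Authorship (.=original, N=cursor N): . . 1 1 1 . . 2 2 2 . . 4 4 4 . 3 3 3
Index 9: author = 2

Answer: cursor 2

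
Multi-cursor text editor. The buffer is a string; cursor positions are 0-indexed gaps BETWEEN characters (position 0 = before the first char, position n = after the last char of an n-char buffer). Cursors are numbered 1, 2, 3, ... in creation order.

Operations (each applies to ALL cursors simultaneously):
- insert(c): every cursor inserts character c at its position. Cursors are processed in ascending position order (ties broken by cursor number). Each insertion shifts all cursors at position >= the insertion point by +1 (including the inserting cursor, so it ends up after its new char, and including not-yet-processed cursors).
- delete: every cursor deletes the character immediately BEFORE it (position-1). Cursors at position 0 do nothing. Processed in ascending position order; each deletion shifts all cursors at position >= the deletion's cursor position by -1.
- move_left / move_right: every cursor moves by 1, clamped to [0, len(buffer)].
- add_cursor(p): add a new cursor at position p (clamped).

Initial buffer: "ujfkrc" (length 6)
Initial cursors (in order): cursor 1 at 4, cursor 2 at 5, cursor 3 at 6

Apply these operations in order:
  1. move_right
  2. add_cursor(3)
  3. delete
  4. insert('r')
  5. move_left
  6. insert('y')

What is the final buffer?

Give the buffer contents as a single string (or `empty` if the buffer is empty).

After op 1 (move_right): buffer="ujfkrc" (len 6), cursors c1@5 c2@6 c3@6, authorship ......
After op 2 (add_cursor(3)): buffer="ujfkrc" (len 6), cursors c4@3 c1@5 c2@6 c3@6, authorship ......
After op 3 (delete): buffer="uj" (len 2), cursors c1@2 c2@2 c3@2 c4@2, authorship ..
After op 4 (insert('r')): buffer="ujrrrr" (len 6), cursors c1@6 c2@6 c3@6 c4@6, authorship ..1234
After op 5 (move_left): buffer="ujrrrr" (len 6), cursors c1@5 c2@5 c3@5 c4@5, authorship ..1234
After op 6 (insert('y')): buffer="ujrrryyyyr" (len 10), cursors c1@9 c2@9 c3@9 c4@9, authorship ..12312344

Answer: ujrrryyyyr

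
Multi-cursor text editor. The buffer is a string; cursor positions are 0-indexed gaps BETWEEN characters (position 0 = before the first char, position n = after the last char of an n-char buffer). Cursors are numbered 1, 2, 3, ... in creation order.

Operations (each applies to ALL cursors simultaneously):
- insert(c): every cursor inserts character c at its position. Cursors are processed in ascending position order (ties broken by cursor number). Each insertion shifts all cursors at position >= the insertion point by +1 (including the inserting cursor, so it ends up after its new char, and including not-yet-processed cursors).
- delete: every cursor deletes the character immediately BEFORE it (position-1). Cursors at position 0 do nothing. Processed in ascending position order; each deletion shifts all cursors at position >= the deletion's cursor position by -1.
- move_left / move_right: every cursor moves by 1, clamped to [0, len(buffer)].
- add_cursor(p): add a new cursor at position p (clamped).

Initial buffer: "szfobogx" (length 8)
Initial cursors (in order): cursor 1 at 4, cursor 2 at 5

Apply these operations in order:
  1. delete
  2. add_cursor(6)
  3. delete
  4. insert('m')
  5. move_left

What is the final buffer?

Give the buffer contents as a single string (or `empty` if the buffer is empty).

Answer: smmogm

Derivation:
After op 1 (delete): buffer="szfogx" (len 6), cursors c1@3 c2@3, authorship ......
After op 2 (add_cursor(6)): buffer="szfogx" (len 6), cursors c1@3 c2@3 c3@6, authorship ......
After op 3 (delete): buffer="sog" (len 3), cursors c1@1 c2@1 c3@3, authorship ...
After op 4 (insert('m')): buffer="smmogm" (len 6), cursors c1@3 c2@3 c3@6, authorship .12..3
After op 5 (move_left): buffer="smmogm" (len 6), cursors c1@2 c2@2 c3@5, authorship .12..3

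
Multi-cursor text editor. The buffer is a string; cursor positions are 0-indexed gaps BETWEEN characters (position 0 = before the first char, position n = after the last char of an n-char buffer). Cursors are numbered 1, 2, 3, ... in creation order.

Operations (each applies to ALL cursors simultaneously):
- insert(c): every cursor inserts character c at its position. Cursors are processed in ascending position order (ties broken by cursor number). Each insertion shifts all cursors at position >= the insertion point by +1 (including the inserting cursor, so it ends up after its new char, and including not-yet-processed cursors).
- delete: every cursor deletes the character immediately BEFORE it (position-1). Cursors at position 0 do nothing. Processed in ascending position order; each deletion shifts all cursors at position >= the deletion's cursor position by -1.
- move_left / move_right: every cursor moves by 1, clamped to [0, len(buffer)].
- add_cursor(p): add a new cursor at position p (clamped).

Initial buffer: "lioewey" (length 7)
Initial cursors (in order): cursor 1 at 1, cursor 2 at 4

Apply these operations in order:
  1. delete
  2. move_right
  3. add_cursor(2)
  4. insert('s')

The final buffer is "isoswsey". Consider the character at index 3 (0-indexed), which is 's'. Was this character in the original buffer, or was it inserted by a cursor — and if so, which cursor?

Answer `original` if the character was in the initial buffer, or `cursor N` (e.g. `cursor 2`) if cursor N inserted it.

After op 1 (delete): buffer="iowey" (len 5), cursors c1@0 c2@2, authorship .....
After op 2 (move_right): buffer="iowey" (len 5), cursors c1@1 c2@3, authorship .....
After op 3 (add_cursor(2)): buffer="iowey" (len 5), cursors c1@1 c3@2 c2@3, authorship .....
After op 4 (insert('s')): buffer="isoswsey" (len 8), cursors c1@2 c3@4 c2@6, authorship .1.3.2..
Authorship (.=original, N=cursor N): . 1 . 3 . 2 . .
Index 3: author = 3

Answer: cursor 3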